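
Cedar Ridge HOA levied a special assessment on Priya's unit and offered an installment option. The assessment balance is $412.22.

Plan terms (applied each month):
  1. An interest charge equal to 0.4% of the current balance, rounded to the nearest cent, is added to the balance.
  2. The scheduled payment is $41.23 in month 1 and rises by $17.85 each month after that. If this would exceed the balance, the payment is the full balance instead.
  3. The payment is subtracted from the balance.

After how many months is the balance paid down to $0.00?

Month 1: $412.22 +$1.65 interest = $413.87; pay $41.23 → $372.64
Month 2: $372.64 +$1.49 interest = $374.13; pay $59.08 → $315.05
Month 3: $315.05 +$1.26 interest = $316.31; pay $76.93 → $239.38
Month 4: $239.38 +$0.96 interest = $240.34; pay $94.78 → $145.56
Month 5: $145.56 +$0.58 interest = $146.14; pay $112.63 → $33.51
Month 6: $33.51 +$0.13 interest = $33.64; pay $33.64 → $0.00
Balance reaches $0.00 in month 6.

6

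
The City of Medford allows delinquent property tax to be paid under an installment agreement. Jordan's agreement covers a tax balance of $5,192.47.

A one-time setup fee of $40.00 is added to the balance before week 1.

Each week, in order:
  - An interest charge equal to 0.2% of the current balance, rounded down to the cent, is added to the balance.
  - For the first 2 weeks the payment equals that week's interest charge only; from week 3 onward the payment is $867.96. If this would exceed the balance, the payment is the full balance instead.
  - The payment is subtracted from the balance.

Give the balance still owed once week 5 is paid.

$2,654.82

Week 1: $5,232.47 +$10.46 interest = $5,242.93; pay $10.46 → $5,232.47
Week 2: $5,232.47 +$10.46 interest = $5,242.93; pay $10.46 → $5,232.47
Week 3: $5,232.47 +$10.46 interest = $5,242.93; pay $867.96 → $4,374.97
Week 4: $4,374.97 +$8.74 interest = $4,383.71; pay $867.96 → $3,515.75
Week 5: $3,515.75 +$7.03 interest = $3,522.78; pay $867.96 → $2,654.82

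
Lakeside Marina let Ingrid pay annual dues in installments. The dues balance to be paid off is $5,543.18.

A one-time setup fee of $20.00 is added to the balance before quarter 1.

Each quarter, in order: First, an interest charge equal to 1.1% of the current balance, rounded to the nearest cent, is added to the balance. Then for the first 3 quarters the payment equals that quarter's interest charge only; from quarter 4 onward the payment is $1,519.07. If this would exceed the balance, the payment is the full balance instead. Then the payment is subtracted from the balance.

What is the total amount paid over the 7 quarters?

$5,894.60

Quarter 1: opening $5,563.18; interest $61.19 → $5,624.37; payment $61.19; balance $5,563.18
Quarter 2: opening $5,563.18; interest $61.19 → $5,624.37; payment $61.19; balance $5,563.18
Quarter 3: opening $5,563.18; interest $61.19 → $5,624.37; payment $61.19; balance $5,563.18
Quarter 4: opening $5,563.18; interest $61.19 → $5,624.37; payment $1,519.07; balance $4,105.30
Quarter 5: opening $4,105.30; interest $45.16 → $4,150.46; payment $1,519.07; balance $2,631.39
Quarter 6: opening $2,631.39; interest $28.95 → $2,660.34; payment $1,519.07; balance $1,141.27
Quarter 7: opening $1,141.27; interest $12.55 → $1,153.82; payment $1,153.82; balance $0.00
Total paid: $5,894.60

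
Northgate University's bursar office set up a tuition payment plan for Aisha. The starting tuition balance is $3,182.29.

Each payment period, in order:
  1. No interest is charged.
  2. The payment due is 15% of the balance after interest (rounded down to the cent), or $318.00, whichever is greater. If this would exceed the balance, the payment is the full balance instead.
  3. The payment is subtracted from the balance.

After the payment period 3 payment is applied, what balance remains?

Payment period 1: opening $3,182.29; payment $477.34; balance $2,704.95
Payment period 2: opening $2,704.95; payment $405.74; balance $2,299.21
Payment period 3: opening $2,299.21; payment $344.88; balance $1,954.33

$1,954.33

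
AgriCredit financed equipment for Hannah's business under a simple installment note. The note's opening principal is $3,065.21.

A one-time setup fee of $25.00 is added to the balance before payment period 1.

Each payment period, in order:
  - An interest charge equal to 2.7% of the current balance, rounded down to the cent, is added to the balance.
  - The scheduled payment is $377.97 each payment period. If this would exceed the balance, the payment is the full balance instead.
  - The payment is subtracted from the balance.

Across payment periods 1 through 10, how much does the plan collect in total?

Payment period 1: $3,090.21 +$83.43 interest = $3,173.64; pay $377.97 → $2,795.67
Payment period 2: $2,795.67 +$75.48 interest = $2,871.15; pay $377.97 → $2,493.18
Payment period 3: $2,493.18 +$67.31 interest = $2,560.49; pay $377.97 → $2,182.52
Payment period 4: $2,182.52 +$58.92 interest = $2,241.44; pay $377.97 → $1,863.47
Payment period 5: $1,863.47 +$50.31 interest = $1,913.78; pay $377.97 → $1,535.81
Payment period 6: $1,535.81 +$41.46 interest = $1,577.27; pay $377.97 → $1,199.30
Payment period 7: $1,199.30 +$32.38 interest = $1,231.68; pay $377.97 → $853.71
Payment period 8: $853.71 +$23.05 interest = $876.76; pay $377.97 → $498.79
Payment period 9: $498.79 +$13.46 interest = $512.25; pay $377.97 → $134.28
Payment period 10: $134.28 +$3.62 interest = $137.90; pay $137.90 → $0.00
Total paid: $3,539.63

$3,539.63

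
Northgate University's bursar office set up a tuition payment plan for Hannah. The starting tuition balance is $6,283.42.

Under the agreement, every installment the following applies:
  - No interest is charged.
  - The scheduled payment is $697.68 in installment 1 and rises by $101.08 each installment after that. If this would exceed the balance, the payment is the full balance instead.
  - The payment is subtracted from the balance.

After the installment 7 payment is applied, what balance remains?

Installment 1: opening $6,283.42; payment $697.68; balance $5,585.74
Installment 2: opening $5,585.74; payment $798.76; balance $4,786.98
Installment 3: opening $4,786.98; payment $899.84; balance $3,887.14
Installment 4: opening $3,887.14; payment $1,000.92; balance $2,886.22
Installment 5: opening $2,886.22; payment $1,102.00; balance $1,784.22
Installment 6: opening $1,784.22; payment $1,203.08; balance $581.14
Installment 7: opening $581.14; payment $581.14; balance $0.00

$0.00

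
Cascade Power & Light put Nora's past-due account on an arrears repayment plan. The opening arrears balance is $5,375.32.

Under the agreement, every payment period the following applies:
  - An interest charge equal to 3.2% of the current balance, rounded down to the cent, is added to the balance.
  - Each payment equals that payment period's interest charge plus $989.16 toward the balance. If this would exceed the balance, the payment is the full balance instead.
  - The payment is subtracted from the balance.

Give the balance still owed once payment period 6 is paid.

$0.00

Payment period 1: $5,375.32 +$172.01 interest = $5,547.33; pay $1,161.17 → $4,386.16
Payment period 2: $4,386.16 +$140.35 interest = $4,526.51; pay $1,129.51 → $3,397.00
Payment period 3: $3,397.00 +$108.70 interest = $3,505.70; pay $1,097.86 → $2,407.84
Payment period 4: $2,407.84 +$77.05 interest = $2,484.89; pay $1,066.21 → $1,418.68
Payment period 5: $1,418.68 +$45.39 interest = $1,464.07; pay $1,034.55 → $429.52
Payment period 6: $429.52 +$13.74 interest = $443.26; pay $443.26 → $0.00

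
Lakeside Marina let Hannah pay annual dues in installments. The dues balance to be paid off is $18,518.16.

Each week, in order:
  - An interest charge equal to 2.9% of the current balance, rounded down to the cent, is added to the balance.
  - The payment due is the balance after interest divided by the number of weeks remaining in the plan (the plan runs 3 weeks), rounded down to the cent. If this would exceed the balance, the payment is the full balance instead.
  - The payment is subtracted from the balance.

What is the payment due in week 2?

$6,535.93

# | Opening | Interest | Payment | End bal
1 | $18,518.16 | $537.02 | $6,351.72 | $12,703.46
2 | $12,703.46 | $368.40 | $6,535.93 | $6,535.93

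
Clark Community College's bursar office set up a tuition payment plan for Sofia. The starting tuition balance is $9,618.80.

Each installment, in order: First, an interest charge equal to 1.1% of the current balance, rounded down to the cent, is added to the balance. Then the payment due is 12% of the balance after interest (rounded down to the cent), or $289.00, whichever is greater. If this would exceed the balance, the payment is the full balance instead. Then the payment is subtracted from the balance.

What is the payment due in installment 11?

Installment 1: opening $9,618.80; interest $105.80 → $9,724.60; payment $1,166.95; balance $8,557.65
Installment 2: opening $8,557.65; interest $94.13 → $8,651.78; payment $1,038.21; balance $7,613.57
Installment 3: opening $7,613.57; interest $83.74 → $7,697.31; payment $923.67; balance $6,773.64
Installment 4: opening $6,773.64; interest $74.51 → $6,848.15; payment $821.77; balance $6,026.38
Installment 5: opening $6,026.38; interest $66.29 → $6,092.67; payment $731.12; balance $5,361.55
Installment 6: opening $5,361.55; interest $58.97 → $5,420.52; payment $650.46; balance $4,770.06
Installment 7: opening $4,770.06; interest $52.47 → $4,822.53; payment $578.70; balance $4,243.83
Installment 8: opening $4,243.83; interest $46.68 → $4,290.51; payment $514.86; balance $3,775.65
Installment 9: opening $3,775.65; interest $41.53 → $3,817.18; payment $458.06; balance $3,359.12
Installment 10: opening $3,359.12; interest $36.95 → $3,396.07; payment $407.52; balance $2,988.55
Installment 11: opening $2,988.55; interest $32.87 → $3,021.42; payment $362.57; balance $2,658.85

$362.57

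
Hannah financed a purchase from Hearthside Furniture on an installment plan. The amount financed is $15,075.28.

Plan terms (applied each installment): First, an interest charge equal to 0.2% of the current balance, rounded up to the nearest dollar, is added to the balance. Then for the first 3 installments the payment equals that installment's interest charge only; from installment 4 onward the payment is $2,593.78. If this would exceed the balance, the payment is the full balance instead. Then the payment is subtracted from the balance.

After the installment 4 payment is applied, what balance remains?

Installment 1: opening $15,075.28; interest $31.00 → $15,106.28; payment $31.00; balance $15,075.28
Installment 2: opening $15,075.28; interest $31.00 → $15,106.28; payment $31.00; balance $15,075.28
Installment 3: opening $15,075.28; interest $31.00 → $15,106.28; payment $31.00; balance $15,075.28
Installment 4: opening $15,075.28; interest $31.00 → $15,106.28; payment $2,593.78; balance $12,512.50

$12,512.50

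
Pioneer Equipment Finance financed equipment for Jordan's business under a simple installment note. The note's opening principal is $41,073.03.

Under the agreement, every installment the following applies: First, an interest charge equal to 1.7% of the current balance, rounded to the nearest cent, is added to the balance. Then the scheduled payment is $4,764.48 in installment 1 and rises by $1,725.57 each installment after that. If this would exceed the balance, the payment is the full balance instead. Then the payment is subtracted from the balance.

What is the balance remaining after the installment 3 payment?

Installment 1: opening $41,073.03; interest $698.24 → $41,771.27; payment $4,764.48; balance $37,006.79
Installment 2: opening $37,006.79; interest $629.12 → $37,635.91; payment $6,490.05; balance $31,145.86
Installment 3: opening $31,145.86; interest $529.48 → $31,675.34; payment $8,215.62; balance $23,459.72

$23,459.72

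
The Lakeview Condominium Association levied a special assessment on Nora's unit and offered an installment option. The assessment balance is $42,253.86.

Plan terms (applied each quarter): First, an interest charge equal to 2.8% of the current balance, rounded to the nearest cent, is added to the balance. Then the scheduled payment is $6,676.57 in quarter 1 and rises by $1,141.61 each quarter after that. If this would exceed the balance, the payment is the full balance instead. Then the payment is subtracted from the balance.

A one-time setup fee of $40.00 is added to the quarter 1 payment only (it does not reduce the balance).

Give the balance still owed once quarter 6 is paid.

Quarter 1: opening $42,253.86; interest $1,183.11 → $43,436.97; payment $6,676.57 (+ $40.00 fee); balance $36,760.40
Quarter 2: opening $36,760.40; interest $1,029.29 → $37,789.69; payment $7,818.18; balance $29,971.51
Quarter 3: opening $29,971.51; interest $839.20 → $30,810.71; payment $8,959.79; balance $21,850.92
Quarter 4: opening $21,850.92; interest $611.83 → $22,462.75; payment $10,101.40; balance $12,361.35
Quarter 5: opening $12,361.35; interest $346.12 → $12,707.47; payment $11,243.01; balance $1,464.46
Quarter 6: opening $1,464.46; interest $41.00 → $1,505.46; payment $1,505.46; balance $0.00

$0.00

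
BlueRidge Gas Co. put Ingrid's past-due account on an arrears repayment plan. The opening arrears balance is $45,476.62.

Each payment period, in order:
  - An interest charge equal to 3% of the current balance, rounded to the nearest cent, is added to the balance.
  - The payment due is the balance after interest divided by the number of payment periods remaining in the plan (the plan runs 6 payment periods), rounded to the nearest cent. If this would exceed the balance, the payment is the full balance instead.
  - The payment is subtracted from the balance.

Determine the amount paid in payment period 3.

# | Opening | Interest | Payment | End bal
1 | $45,476.62 | $1,364.30 | $7,806.82 | $39,034.10
2 | $39,034.10 | $1,171.02 | $8,041.02 | $32,164.10
3 | $32,164.10 | $964.92 | $8,282.26 | $24,846.76

$8,282.26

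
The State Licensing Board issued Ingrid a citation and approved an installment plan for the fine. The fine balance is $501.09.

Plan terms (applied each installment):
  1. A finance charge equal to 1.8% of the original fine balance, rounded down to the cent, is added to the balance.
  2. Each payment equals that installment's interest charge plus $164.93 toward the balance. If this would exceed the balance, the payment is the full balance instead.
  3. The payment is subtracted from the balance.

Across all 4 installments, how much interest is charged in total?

$36.04

# | Opening | Interest | Payment | End bal
1 | $501.09 | $9.01 | $173.94 | $336.16
2 | $336.16 | $9.01 | $173.94 | $171.23
3 | $171.23 | $9.01 | $173.94 | $6.30
4 | $6.30 | $9.01 | $15.31 | $0.00
Total interest: $9.01 + $9.01 + $9.01 + $9.01 = $36.04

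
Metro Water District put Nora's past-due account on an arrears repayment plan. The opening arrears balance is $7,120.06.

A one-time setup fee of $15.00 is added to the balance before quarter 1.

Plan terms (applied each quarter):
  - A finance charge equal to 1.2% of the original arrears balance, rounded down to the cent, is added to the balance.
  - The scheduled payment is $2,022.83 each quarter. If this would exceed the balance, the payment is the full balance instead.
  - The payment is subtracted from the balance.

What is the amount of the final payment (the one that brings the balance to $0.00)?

Quarter 1: $7,135.06 +$85.44 interest = $7,220.50; pay $2,022.83 → $5,197.67
Quarter 2: $5,197.67 +$85.44 interest = $5,283.11; pay $2,022.83 → $3,260.28
Quarter 3: $3,260.28 +$85.44 interest = $3,345.72; pay $2,022.83 → $1,322.89
Quarter 4: $1,322.89 +$85.44 interest = $1,408.33; pay $1,408.33 → $0.00

$1,408.33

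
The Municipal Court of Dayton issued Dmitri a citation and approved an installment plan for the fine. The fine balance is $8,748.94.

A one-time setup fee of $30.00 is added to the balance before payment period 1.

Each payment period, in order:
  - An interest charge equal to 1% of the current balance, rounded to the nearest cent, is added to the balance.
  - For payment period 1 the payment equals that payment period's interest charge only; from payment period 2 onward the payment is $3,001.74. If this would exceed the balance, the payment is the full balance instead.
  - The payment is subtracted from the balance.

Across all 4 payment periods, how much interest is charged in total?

$263.45

Payment period 1: opening $8,778.94; interest $87.79 → $8,866.73; payment $87.79; balance $8,778.94
Payment period 2: opening $8,778.94; interest $87.79 → $8,866.73; payment $3,001.74; balance $5,864.99
Payment period 3: opening $5,864.99; interest $58.65 → $5,923.64; payment $3,001.74; balance $2,921.90
Payment period 4: opening $2,921.90; interest $29.22 → $2,951.12; payment $2,951.12; balance $0.00
Total interest: $87.79 + $87.79 + $58.65 + $29.22 = $263.45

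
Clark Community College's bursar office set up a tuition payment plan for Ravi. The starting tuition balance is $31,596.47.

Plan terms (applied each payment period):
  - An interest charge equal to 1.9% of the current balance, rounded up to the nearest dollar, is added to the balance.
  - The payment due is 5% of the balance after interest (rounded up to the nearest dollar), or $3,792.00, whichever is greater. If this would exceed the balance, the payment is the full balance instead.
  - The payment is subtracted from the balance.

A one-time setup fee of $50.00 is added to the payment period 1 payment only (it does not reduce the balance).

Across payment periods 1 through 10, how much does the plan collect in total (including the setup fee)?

$34,781.47

# | Opening | Interest | Payment | Fee | End bal
1 | $31,596.47 | $601.00 | $3,792.00 | $50.00 | $28,405.47
2 | $28,405.47 | $540.00 | $3,792.00 | — | $25,153.47
3 | $25,153.47 | $478.00 | $3,792.00 | — | $21,839.47
4 | $21,839.47 | $415.00 | $3,792.00 | — | $18,462.47
5 | $18,462.47 | $351.00 | $3,792.00 | — | $15,021.47
6 | $15,021.47 | $286.00 | $3,792.00 | — | $11,515.47
7 | $11,515.47 | $219.00 | $3,792.00 | — | $7,942.47
8 | $7,942.47 | $151.00 | $3,792.00 | — | $4,301.47
9 | $4,301.47 | $82.00 | $3,792.00 | — | $591.47
10 | $591.47 | $12.00 | $603.47 | — | $0.00
Total paid: $34,781.47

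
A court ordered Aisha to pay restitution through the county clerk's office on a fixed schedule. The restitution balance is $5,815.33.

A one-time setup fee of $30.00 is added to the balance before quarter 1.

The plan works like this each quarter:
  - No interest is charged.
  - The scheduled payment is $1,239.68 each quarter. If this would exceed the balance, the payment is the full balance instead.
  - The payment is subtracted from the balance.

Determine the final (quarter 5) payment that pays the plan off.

$886.61

Quarter 1: opening $5,845.33; payment $1,239.68; balance $4,605.65
Quarter 2: opening $4,605.65; payment $1,239.68; balance $3,365.97
Quarter 3: opening $3,365.97; payment $1,239.68; balance $2,126.29
Quarter 4: opening $2,126.29; payment $1,239.68; balance $886.61
Quarter 5: opening $886.61; payment $886.61; balance $0.00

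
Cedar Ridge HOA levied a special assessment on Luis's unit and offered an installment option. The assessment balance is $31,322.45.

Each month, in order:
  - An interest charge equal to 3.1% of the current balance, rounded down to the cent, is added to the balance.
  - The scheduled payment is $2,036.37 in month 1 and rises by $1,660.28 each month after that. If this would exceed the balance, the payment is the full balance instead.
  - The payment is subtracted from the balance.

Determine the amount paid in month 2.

# | Opening | Interest | Payment | End bal
1 | $31,322.45 | $970.99 | $2,036.37 | $30,257.07
2 | $30,257.07 | $937.96 | $3,696.65 | $27,498.38

$3,696.65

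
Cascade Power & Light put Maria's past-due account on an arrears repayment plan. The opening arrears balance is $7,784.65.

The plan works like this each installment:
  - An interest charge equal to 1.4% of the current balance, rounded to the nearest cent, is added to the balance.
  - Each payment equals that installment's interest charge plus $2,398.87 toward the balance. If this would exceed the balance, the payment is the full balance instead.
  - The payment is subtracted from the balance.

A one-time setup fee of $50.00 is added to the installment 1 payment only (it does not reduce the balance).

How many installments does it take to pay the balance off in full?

4

Installment 1: opening $7,784.65; interest $108.99 → $7,893.64; payment $2,507.86 (+ $50.00 fee); balance $5,385.78
Installment 2: opening $5,385.78; interest $75.40 → $5,461.18; payment $2,474.27; balance $2,986.91
Installment 3: opening $2,986.91; interest $41.82 → $3,028.73; payment $2,440.69; balance $588.04
Installment 4: opening $588.04; interest $8.23 → $596.27; payment $596.27; balance $0.00
Balance reaches $0.00 in installment 4.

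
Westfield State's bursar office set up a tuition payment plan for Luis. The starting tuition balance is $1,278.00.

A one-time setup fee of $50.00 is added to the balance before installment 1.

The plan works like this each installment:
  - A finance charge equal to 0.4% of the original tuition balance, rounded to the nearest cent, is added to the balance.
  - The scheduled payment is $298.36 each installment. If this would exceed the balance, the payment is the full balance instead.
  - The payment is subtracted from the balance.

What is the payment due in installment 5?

Installment 1: opening $1,328.00; interest $5.11 → $1,333.11; payment $298.36; balance $1,034.75
Installment 2: opening $1,034.75; interest $5.11 → $1,039.86; payment $298.36; balance $741.50
Installment 3: opening $741.50; interest $5.11 → $746.61; payment $298.36; balance $448.25
Installment 4: opening $448.25; interest $5.11 → $453.36; payment $298.36; balance $155.00
Installment 5: opening $155.00; interest $5.11 → $160.11; payment $160.11; balance $0.00

$160.11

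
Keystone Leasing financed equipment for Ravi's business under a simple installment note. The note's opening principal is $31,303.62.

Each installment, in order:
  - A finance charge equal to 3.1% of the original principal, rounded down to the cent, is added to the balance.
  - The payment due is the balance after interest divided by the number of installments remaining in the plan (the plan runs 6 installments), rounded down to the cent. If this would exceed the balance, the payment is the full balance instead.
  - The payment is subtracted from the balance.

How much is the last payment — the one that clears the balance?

Installment 1: opening $31,303.62; interest $970.41 → $32,274.03; payment $5,379.00; balance $26,895.03
Installment 2: opening $26,895.03; interest $970.41 → $27,865.44; payment $5,573.08; balance $22,292.36
Installment 3: opening $22,292.36; interest $970.41 → $23,262.77; payment $5,815.69; balance $17,447.08
Installment 4: opening $17,447.08; interest $970.41 → $18,417.49; payment $6,139.16; balance $12,278.33
Installment 5: opening $12,278.33; interest $970.41 → $13,248.74; payment $6,624.37; balance $6,624.37
Installment 6: opening $6,624.37; interest $970.41 → $7,594.78; payment $7,594.78; balance $0.00

$7,594.78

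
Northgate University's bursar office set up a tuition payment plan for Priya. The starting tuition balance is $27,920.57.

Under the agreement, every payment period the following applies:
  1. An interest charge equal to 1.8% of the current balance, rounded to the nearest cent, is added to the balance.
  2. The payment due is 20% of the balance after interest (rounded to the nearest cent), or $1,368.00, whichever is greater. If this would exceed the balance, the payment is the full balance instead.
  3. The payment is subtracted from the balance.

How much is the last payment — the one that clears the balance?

$165.38

# | Opening | Interest | Payment | End bal
1 | $27,920.57 | $502.57 | $5,684.63 | $22,738.51
2 | $22,738.51 | $409.29 | $4,629.56 | $18,518.24
3 | $18,518.24 | $333.33 | $3,770.31 | $15,081.26
4 | $15,081.26 | $271.46 | $3,070.54 | $12,282.18
5 | $12,282.18 | $221.08 | $2,500.65 | $10,002.61
6 | $10,002.61 | $180.05 | $2,036.53 | $8,146.13
7 | $8,146.13 | $146.63 | $1,658.55 | $6,634.21
8 | $6,634.21 | $119.42 | $1,368.00 | $5,385.63
9 | $5,385.63 | $96.94 | $1,368.00 | $4,114.57
10 | $4,114.57 | $74.06 | $1,368.00 | $2,820.63
11 | $2,820.63 | $50.77 | $1,368.00 | $1,503.40
12 | $1,503.40 | $27.06 | $1,368.00 | $162.46
13 | $162.46 | $2.92 | $165.38 | $0.00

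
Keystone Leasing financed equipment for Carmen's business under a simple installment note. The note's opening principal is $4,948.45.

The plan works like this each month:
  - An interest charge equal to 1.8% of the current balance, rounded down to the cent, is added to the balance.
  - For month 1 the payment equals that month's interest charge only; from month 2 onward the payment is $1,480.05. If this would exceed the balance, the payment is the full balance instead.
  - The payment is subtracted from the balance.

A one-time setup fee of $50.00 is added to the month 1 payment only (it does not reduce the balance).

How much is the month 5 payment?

# | Opening | Interest | Payment | Fee | End bal
1 | $4,948.45 | $89.07 | $89.07 | $50.00 | $4,948.45
2 | $4,948.45 | $89.07 | $1,480.05 | — | $3,557.47
3 | $3,557.47 | $64.03 | $1,480.05 | — | $2,141.45
4 | $2,141.45 | $38.54 | $1,480.05 | — | $699.94
5 | $699.94 | $12.59 | $712.53 | — | $0.00

$712.53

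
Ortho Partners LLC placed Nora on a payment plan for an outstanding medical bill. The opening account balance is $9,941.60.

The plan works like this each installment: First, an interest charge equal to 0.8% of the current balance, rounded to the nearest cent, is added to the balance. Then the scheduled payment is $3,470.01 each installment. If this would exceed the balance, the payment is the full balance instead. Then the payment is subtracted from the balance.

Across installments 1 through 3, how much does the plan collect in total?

Installment 1: $9,941.60 +$79.53 interest = $10,021.13; pay $3,470.01 → $6,551.12
Installment 2: $6,551.12 +$52.41 interest = $6,603.53; pay $3,470.01 → $3,133.52
Installment 3: $3,133.52 +$25.07 interest = $3,158.59; pay $3,158.59 → $0.00
Total paid: $10,098.61

$10,098.61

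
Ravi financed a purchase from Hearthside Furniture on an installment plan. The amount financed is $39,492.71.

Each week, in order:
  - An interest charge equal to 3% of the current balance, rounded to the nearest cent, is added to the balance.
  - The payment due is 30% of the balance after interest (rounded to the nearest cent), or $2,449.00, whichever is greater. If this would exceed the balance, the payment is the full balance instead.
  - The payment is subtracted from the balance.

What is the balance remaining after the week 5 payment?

$7,694.73

Week 1: opening $39,492.71; interest $1,184.78 → $40,677.49; payment $12,203.25; balance $28,474.24
Week 2: opening $28,474.24; interest $854.23 → $29,328.47; payment $8,798.54; balance $20,529.93
Week 3: opening $20,529.93; interest $615.90 → $21,145.83; payment $6,343.75; balance $14,802.08
Week 4: opening $14,802.08; interest $444.06 → $15,246.14; payment $4,573.84; balance $10,672.30
Week 5: opening $10,672.30; interest $320.17 → $10,992.47; payment $3,297.74; balance $7,694.73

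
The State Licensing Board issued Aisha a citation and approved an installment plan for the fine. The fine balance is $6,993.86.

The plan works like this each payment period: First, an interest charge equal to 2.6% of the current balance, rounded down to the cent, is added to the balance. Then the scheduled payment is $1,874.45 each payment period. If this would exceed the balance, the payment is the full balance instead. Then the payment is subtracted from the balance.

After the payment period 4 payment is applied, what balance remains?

Payment period 1: $6,993.86 +$181.84 interest = $7,175.70; pay $1,874.45 → $5,301.25
Payment period 2: $5,301.25 +$137.83 interest = $5,439.08; pay $1,874.45 → $3,564.63
Payment period 3: $3,564.63 +$92.68 interest = $3,657.31; pay $1,874.45 → $1,782.86
Payment period 4: $1,782.86 +$46.35 interest = $1,829.21; pay $1,829.21 → $0.00

$0.00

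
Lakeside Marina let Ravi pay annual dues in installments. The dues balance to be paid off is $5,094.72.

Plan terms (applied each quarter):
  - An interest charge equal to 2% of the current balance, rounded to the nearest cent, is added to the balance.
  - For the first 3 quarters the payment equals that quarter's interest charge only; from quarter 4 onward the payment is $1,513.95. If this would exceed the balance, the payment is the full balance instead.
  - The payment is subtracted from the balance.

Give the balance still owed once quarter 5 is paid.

$2,242.36

# | Opening | Interest | Payment | End bal
1 | $5,094.72 | $101.89 | $101.89 | $5,094.72
2 | $5,094.72 | $101.89 | $101.89 | $5,094.72
3 | $5,094.72 | $101.89 | $101.89 | $5,094.72
4 | $5,094.72 | $101.89 | $1,513.95 | $3,682.66
5 | $3,682.66 | $73.65 | $1,513.95 | $2,242.36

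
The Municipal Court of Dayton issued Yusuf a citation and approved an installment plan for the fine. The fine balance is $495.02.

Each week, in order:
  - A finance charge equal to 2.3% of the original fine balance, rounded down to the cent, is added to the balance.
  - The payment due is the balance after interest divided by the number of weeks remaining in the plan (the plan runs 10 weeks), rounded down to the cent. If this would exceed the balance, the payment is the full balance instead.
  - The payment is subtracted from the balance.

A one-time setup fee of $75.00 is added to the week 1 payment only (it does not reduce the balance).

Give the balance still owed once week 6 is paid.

Week 1: $495.02 +$11.38 interest = $506.40; pay $50.64 (+ $75.00 fee) → $455.76
Week 2: $455.76 +$11.38 interest = $467.14; pay $51.90 → $415.24
Week 3: $415.24 +$11.38 interest = $426.62; pay $53.32 → $373.30
Week 4: $373.30 +$11.38 interest = $384.68; pay $54.95 → $329.73
Week 5: $329.73 +$11.38 interest = $341.11; pay $56.85 → $284.26
Week 6: $284.26 +$11.38 interest = $295.64; pay $59.12 → $236.52

$236.52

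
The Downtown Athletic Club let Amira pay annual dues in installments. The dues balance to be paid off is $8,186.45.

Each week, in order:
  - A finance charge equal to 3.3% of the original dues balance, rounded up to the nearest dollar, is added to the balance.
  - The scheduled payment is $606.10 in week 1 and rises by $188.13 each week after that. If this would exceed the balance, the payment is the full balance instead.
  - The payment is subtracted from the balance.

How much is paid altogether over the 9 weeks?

$10,625.45

Week 1: opening $8,186.45; interest $271.00 → $8,457.45; payment $606.10; balance $7,851.35
Week 2: opening $7,851.35; interest $271.00 → $8,122.35; payment $794.23; balance $7,328.12
Week 3: opening $7,328.12; interest $271.00 → $7,599.12; payment $982.36; balance $6,616.76
Week 4: opening $6,616.76; interest $271.00 → $6,887.76; payment $1,170.49; balance $5,717.27
Week 5: opening $5,717.27; interest $271.00 → $5,988.27; payment $1,358.62; balance $4,629.65
Week 6: opening $4,629.65; interest $271.00 → $4,900.65; payment $1,546.75; balance $3,353.90
Week 7: opening $3,353.90; interest $271.00 → $3,624.90; payment $1,734.88; balance $1,890.02
Week 8: opening $1,890.02; interest $271.00 → $2,161.02; payment $1,923.01; balance $238.01
Week 9: opening $238.01; interest $271.00 → $509.01; payment $509.01; balance $0.00
Total paid: $10,625.45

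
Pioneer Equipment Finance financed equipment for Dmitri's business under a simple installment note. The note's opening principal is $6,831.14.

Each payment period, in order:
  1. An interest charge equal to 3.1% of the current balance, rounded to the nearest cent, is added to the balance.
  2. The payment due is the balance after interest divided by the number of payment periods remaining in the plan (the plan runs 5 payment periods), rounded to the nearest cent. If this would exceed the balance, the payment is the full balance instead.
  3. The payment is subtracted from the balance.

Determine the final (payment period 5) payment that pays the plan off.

$1,591.53

Payment period 1: opening $6,831.14; interest $211.77 → $7,042.91; payment $1,408.58; balance $5,634.33
Payment period 2: opening $5,634.33; interest $174.66 → $5,808.99; payment $1,452.25; balance $4,356.74
Payment period 3: opening $4,356.74; interest $135.06 → $4,491.80; payment $1,497.27; balance $2,994.53
Payment period 4: opening $2,994.53; interest $92.83 → $3,087.36; payment $1,543.68; balance $1,543.68
Payment period 5: opening $1,543.68; interest $47.85 → $1,591.53; payment $1,591.53; balance $0.00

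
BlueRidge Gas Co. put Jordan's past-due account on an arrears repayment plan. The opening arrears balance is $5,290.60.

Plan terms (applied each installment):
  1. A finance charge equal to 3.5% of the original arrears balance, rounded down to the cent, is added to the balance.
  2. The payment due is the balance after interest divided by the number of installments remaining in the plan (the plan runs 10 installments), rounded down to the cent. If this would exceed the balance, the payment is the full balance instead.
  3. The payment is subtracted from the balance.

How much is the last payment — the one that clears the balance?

Installment 1: opening $5,290.60; interest $185.17 → $5,475.77; payment $547.57; balance $4,928.20
Installment 2: opening $4,928.20; interest $185.17 → $5,113.37; payment $568.15; balance $4,545.22
Installment 3: opening $4,545.22; interest $185.17 → $4,730.39; payment $591.29; balance $4,139.10
Installment 4: opening $4,139.10; interest $185.17 → $4,324.27; payment $617.75; balance $3,706.52
Installment 5: opening $3,706.52; interest $185.17 → $3,891.69; payment $648.61; balance $3,243.08
Installment 6: opening $3,243.08; interest $185.17 → $3,428.25; payment $685.65; balance $2,742.60
Installment 7: opening $2,742.60; interest $185.17 → $2,927.77; payment $731.94; balance $2,195.83
Installment 8: opening $2,195.83; interest $185.17 → $2,381.00; payment $793.66; balance $1,587.34
Installment 9: opening $1,587.34; interest $185.17 → $1,772.51; payment $886.25; balance $886.26
Installment 10: opening $886.26; interest $185.17 → $1,071.43; payment $1,071.43; balance $0.00

$1,071.43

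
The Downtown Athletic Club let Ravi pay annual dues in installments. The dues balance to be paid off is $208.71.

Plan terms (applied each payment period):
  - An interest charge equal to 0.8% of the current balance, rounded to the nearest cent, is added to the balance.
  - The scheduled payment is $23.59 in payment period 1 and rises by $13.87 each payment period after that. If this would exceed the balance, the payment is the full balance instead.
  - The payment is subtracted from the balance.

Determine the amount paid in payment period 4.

Payment period 1: $208.71 +$1.67 interest = $210.38; pay $23.59 → $186.79
Payment period 2: $186.79 +$1.49 interest = $188.28; pay $37.46 → $150.82
Payment period 3: $150.82 +$1.21 interest = $152.03; pay $51.33 → $100.70
Payment period 4: $100.70 +$0.81 interest = $101.51; pay $65.20 → $36.31

$65.20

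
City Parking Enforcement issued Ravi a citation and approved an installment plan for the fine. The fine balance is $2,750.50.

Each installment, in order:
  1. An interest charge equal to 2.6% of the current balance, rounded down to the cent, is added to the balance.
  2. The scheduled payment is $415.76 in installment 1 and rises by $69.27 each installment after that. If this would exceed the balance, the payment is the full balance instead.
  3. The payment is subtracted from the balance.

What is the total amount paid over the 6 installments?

Installment 1: $2,750.50 +$71.51 interest = $2,822.01; pay $415.76 → $2,406.25
Installment 2: $2,406.25 +$62.56 interest = $2,468.81; pay $485.03 → $1,983.78
Installment 3: $1,983.78 +$51.57 interest = $2,035.35; pay $554.30 → $1,481.05
Installment 4: $1,481.05 +$38.50 interest = $1,519.55; pay $623.57 → $895.98
Installment 5: $895.98 +$23.29 interest = $919.27; pay $692.84 → $226.43
Installment 6: $226.43 +$5.88 interest = $232.31; pay $232.31 → $0.00
Total paid: $3,003.81

$3,003.81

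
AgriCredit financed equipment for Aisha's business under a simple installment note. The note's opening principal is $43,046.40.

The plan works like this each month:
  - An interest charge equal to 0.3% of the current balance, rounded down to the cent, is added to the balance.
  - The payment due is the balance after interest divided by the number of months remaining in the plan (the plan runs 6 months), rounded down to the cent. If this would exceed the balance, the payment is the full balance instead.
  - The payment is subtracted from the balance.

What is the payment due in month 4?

Month 1: opening $43,046.40; interest $129.13 → $43,175.53; payment $7,195.92; balance $35,979.61
Month 2: opening $35,979.61; interest $107.93 → $36,087.54; payment $7,217.50; balance $28,870.04
Month 3: opening $28,870.04; interest $86.61 → $28,956.65; payment $7,239.16; balance $21,717.49
Month 4: opening $21,717.49; interest $65.15 → $21,782.64; payment $7,260.88; balance $14,521.76

$7,260.88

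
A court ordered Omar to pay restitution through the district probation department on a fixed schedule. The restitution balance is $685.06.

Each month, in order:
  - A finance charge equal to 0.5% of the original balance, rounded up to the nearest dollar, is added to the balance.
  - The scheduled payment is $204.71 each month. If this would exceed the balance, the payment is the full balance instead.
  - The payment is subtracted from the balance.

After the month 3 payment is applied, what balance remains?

# | Opening | Interest | Payment | End bal
1 | $685.06 | $4.00 | $204.71 | $484.35
2 | $484.35 | $4.00 | $204.71 | $283.64
3 | $283.64 | $4.00 | $204.71 | $82.93

$82.93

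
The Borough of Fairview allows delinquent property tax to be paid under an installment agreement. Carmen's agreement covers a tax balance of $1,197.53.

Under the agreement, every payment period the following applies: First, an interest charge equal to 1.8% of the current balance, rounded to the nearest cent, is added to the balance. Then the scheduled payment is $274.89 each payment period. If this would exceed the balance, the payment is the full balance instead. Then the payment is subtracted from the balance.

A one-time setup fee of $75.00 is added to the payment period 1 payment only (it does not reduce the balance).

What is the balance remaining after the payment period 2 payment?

Payment period 1: opening $1,197.53; interest $21.56 → $1,219.09; payment $274.89 (+ $75.00 fee); balance $944.20
Payment period 2: opening $944.20; interest $17.00 → $961.20; payment $274.89; balance $686.31

$686.31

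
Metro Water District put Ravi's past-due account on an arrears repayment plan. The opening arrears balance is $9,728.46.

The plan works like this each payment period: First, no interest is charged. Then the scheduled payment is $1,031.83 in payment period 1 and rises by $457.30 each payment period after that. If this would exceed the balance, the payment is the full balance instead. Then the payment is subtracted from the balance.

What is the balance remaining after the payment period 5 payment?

# | Opening | Payment | End bal
1 | $9,728.46 | $1,031.83 | $8,696.63
2 | $8,696.63 | $1,489.13 | $7,207.50
3 | $7,207.50 | $1,946.43 | $5,261.07
4 | $5,261.07 | $2,403.73 | $2,857.34
5 | $2,857.34 | $2,857.34 | $0.00

$0.00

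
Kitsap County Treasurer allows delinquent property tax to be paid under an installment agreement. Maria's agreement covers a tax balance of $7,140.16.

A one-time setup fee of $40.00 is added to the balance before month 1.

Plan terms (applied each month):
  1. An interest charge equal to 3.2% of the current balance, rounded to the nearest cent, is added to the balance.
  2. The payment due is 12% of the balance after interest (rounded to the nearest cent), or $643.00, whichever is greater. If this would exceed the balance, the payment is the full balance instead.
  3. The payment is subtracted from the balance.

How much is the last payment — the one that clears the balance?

$542.10

Month 1: opening $7,180.16; interest $229.77 → $7,409.93; payment $889.19; balance $6,520.74
Month 2: opening $6,520.74; interest $208.66 → $6,729.40; payment $807.53; balance $5,921.87
Month 3: opening $5,921.87; interest $189.50 → $6,111.37; payment $733.36; balance $5,378.01
Month 4: opening $5,378.01; interest $172.10 → $5,550.11; payment $666.01; balance $4,884.10
Month 5: opening $4,884.10; interest $156.29 → $5,040.39; payment $643.00; balance $4,397.39
Month 6: opening $4,397.39; interest $140.72 → $4,538.11; payment $643.00; balance $3,895.11
Month 7: opening $3,895.11; interest $124.64 → $4,019.75; payment $643.00; balance $3,376.75
Month 8: opening $3,376.75; interest $108.06 → $3,484.81; payment $643.00; balance $2,841.81
Month 9: opening $2,841.81; interest $90.94 → $2,932.75; payment $643.00; balance $2,289.75
Month 10: opening $2,289.75; interest $73.27 → $2,363.02; payment $643.00; balance $1,720.02
Month 11: opening $1,720.02; interest $55.04 → $1,775.06; payment $643.00; balance $1,132.06
Month 12: opening $1,132.06; interest $36.23 → $1,168.29; payment $643.00; balance $525.29
Month 13: opening $525.29; interest $16.81 → $542.10; payment $542.10; balance $0.00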